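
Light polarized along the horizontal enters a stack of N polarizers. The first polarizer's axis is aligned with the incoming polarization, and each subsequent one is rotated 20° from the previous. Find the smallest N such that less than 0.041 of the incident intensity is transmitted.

N = 27

First polarizer is aligned with the polarization: full transmission.
Each further stage multiplies by cos²(20°) = 0.883.
After N polarizers: T = 0.883^(N−1). Require T < 0.041 ⇒ N−1 > ln(0.041)/ln(0.883) = 25.68, so N−1 ≥ 26 and N = 27.
Check: N=27 gives T = 0.03938 < 0.041; N=26 gives T = 0.0446.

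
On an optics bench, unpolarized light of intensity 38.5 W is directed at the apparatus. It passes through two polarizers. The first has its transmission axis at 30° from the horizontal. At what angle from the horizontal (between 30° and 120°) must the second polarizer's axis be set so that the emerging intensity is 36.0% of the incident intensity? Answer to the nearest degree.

θ ≈ 62°

Unpolarized light through the first polarizer → I₁ = ½ I₀, now polarized at 30°.
Need I₂/I₀ = 0.36, so cos²(θ − 30°) = 0.36 / 0.5 = 0.72.
θ − 30° = arccos(√0.72) = 31.9°, giving θ ≈ 30 + 31.9 = 61.9°.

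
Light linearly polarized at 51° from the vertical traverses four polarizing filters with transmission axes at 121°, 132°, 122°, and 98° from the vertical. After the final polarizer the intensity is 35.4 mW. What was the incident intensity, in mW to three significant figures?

I₀ ≈ 388 mW

I₁ = I₀ cos²(121° − 51°) = I₀ cos²(70°) = 0.117 I₀.
I₂ = I₁ cos²(132° − 121°) = 0.117 I₀ · cos²(11°) = 0.1127 I₀.
I₃ = I₂ cos²(122° − 132°) = 0.1127 I₀ · cos²(10°) = 0.1093 I₀.
I₄ = I₃ cos²(98° − 122°) = 0.1093 I₀ · cos²(24°) = 0.09123 I₀.
So 35.4 mW = 0.09123 I₀, giving I₀ = 35.4/0.09123 = 388 mW.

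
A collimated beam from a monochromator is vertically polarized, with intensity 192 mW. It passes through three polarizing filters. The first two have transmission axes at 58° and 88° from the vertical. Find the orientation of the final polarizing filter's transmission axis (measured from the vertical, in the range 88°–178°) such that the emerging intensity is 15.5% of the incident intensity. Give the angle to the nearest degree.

By Malus's law, I₁ = I₀ cos²(58° − 0°) = I₀ cos²(58°) = 0.2808 I₀.
I₂ = I₁ cos²(88° − 58°) = 0.2808 I₀ · cos²(30°) = 0.2106 I₀.
Need I₃/I₀ = 0.155, so cos²(θ − 88°) = 0.155 / 0.2106 = 0.736.
θ − 88° = arccos(√0.736) = 30.9°, giving θ ≈ 88 + 30.9 = 118.9°.

θ ≈ 119°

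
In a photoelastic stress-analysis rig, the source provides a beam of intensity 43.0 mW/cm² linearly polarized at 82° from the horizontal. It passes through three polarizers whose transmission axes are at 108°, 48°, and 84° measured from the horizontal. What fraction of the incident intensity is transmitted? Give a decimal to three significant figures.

I₁ = 43.0 mW/cm² · cos²(26°) = 34.74 mW/cm².
I₂ = I₁ · cos²(60°) = 34.74 · 0.25 = 8.684 mW/cm².
I₃ = I₂ · cos²(36°) = 8.684 · 0.6545 = 5.684 mW/cm².
Transmitted fraction = 0.1322.

I/I₀ ≈ 0.132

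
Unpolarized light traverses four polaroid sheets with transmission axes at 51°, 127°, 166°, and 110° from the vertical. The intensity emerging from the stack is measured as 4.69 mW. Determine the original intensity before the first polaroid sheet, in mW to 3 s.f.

Unpolarized light through the first polarizer → I₁ = ½ I₀, now polarized at 51°.
I₂ = I₁ cos²(127° − 51°) = 0.5 I₀ · cos²(76°) = 0.02926 I₀.
I₃ = I₂ cos²(166° − 127°) = 0.02926 I₀ · cos²(39°) = 0.01767 I₀.
I₄ = I₃ cos²(110° − 166°) = 0.01767 I₀ · cos²(56°) = 0.005526 I₀.
So 4.69 mW = 0.005526 I₀, giving I₀ = 4.69/0.005526 = 848.6 mW.

I₀ ≈ 849 mW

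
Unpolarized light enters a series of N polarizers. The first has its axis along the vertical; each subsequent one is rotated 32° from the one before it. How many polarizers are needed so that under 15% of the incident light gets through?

N = 5

First polarizer halves the unpolarized light: factor 1/2.
Each further stage multiplies by cos²(32°) = 0.7192.
After N polarizers: T = 0.5·0.7192^(N−1). Require T < 0.15 ⇒ N−1 > ln(0.15/0.5)/ln(0.7192) = 3.65, so N−1 ≥ 4 and N = 5.
Check: N=5 gives T = 0.1338 < 0.15; N=4 gives T = 0.186.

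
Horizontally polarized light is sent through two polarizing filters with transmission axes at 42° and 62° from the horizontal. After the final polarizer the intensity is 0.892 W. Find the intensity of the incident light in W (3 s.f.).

I₁ = I₀ cos²(42° − 0°) = I₀ cos²(42°) = 0.5523 I₀.
I₂ = I₁ cos²(62° − 42°) = 0.5523 I₀ · cos²(20°) = 0.4877 I₀.
So 0.892 W = 0.4877 I₀, giving I₀ = 0.892/0.4877 = 1.829 W.

I₀ ≈ 1.83 W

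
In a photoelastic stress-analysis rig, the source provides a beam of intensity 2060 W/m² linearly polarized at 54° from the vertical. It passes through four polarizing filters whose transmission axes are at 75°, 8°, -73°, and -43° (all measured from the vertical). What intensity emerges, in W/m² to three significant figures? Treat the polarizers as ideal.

I ≈ 5.03 W/m²

I₁ = 2060 W/m² · cos²(21°) = 1795 W/m².
I₂ = I₁ · cos²(67°) = 1795 · 0.1527 = 274.1 W/m².
I₃ = I₂ · cos²(81°) = 274.1 · 0.02447 = 6.708 W/m².
I₄ = I₃ · cos²(30°) = 6.708 · 0.75 = 5.031 W/m².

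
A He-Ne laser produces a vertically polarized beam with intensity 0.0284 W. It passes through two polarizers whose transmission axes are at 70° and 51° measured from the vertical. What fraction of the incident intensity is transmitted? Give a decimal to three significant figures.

I/I₀ ≈ 0.105

I₁ = 0.0284 W · cos²(70°) = 0.003322 W.
I₂ = I₁ · cos²(19°) = 0.003322 · 0.894 = 0.00297 W.
Transmitted fraction = 0.1046.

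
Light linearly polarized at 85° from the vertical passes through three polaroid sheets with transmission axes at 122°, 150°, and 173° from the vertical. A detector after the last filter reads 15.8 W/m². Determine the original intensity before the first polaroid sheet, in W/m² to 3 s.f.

By Malus's law, I₁ = I₀ cos²(122° − 85°) = I₀ cos²(37°) = 0.6378 I₀.
I₂ = I₁ cos²(150° − 122°) = 0.6378 I₀ · cos²(28°) = 0.4972 I₀.
I₃ = I₂ cos²(173° − 150°) = 0.4972 I₀ · cos²(23°) = 0.4213 I₀.
So 15.8 W/m² = 0.4213 I₀, giving I₀ = 15.8/0.4213 = 37.5 W/m².

I₀ ≈ 37.5 W/m²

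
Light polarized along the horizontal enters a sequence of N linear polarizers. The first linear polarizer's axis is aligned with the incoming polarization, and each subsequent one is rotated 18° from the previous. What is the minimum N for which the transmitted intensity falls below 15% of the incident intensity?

First polarizer is aligned with the polarization: full transmission.
Each further stage multiplies by cos²(18°) = 0.9045.
After N polarizers: T = 0.9045^(N−1). Require T < 0.15 ⇒ N−1 > ln(0.15)/ln(0.9045) = 18.90, so N−1 ≥ 19 and N = 20.
Check: N=20 gives T = 0.1485 < 0.15; N=19 gives T = 0.1642.

N = 20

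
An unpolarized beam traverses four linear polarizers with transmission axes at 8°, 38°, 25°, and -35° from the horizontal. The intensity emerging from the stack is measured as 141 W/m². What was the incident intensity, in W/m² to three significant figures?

Unpolarized light through the first polarizer → I₁ = ½ I₀, now polarized at 8°.
I₂ = I₁ cos²(38° − 8°) = 0.5 I₀ · cos²(30°) = 0.375 I₀.
I₃ = I₂ cos²(25° − 38°) = 0.375 I₀ · cos²(13°) = 0.356 I₀.
I₄ = I₃ cos²(-35° − 25°) = 0.356 I₀ · cos²(60°) = 0.08901 I₀.
So 141 W/m² = 0.08901 I₀, giving I₀ = 141/0.08901 = 1584 W/m².

I₀ ≈ 1580 W/m²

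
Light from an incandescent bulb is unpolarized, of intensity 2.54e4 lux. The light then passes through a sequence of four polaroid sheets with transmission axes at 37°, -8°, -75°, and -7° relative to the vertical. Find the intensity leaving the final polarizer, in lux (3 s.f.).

Unpolarized light through the first polarizer → I₁ = 2.54e4 lux/2 = 1.27e+04 lux, polarized at 37°.
I₂ = I₁ · cos²(45°) = 1.27e+04 · 0.5 = 6350 lux.
I₃ = I₂ · cos²(67°) = 6350 · 0.1527 = 969.5 lux.
I₄ = I₃ · cos²(68°) = 969.5 · 0.1403 = 136 lux.

I ≈ 136 lux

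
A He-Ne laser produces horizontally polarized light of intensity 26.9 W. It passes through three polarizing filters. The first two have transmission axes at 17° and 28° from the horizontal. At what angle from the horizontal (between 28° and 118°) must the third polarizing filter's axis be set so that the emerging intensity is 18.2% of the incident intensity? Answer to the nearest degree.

I₁ = I₀ cos²(17° − 0°) = I₀ cos²(17°) = 0.9145 I₀.
I₂ = I₁ cos²(28° − 17°) = 0.9145 I₀ · cos²(11°) = 0.8812 I₀.
Need I₃/I₀ = 0.182, so cos²(θ − 28°) = 0.182 / 0.8812 = 0.2065.
θ − 28° = arccos(√0.2065) = 63.0°, giving θ ≈ 28 + 63.0 = 91.0°.

θ ≈ 91°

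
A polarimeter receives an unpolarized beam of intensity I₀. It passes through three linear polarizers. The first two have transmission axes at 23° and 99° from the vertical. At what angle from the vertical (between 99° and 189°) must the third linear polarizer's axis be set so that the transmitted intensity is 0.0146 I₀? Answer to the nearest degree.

θ ≈ 144°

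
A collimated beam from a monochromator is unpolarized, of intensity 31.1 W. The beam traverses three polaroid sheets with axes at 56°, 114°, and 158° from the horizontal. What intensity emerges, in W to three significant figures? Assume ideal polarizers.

I ≈ 2.26 W

Unpolarized light through the first polarizer → I₁ = 31.1 W/2 = 15.55 W, polarized at 56°.
I₂ = I₁ · cos²(58°) = 15.55 · 0.2808 = 4.367 W.
I₃ = I₂ · cos²(44°) = 4.367 · 0.5174 = 2.26 W.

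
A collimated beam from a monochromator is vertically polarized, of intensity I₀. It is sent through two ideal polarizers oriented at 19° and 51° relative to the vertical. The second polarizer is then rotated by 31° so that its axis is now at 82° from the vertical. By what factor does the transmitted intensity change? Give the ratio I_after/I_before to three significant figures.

Before rotation:
I₁ = I₀ cos²(19° − 0°) = I₀ cos²(19°) = 0.894 I₀.
I₂ = I₁ cos²(51° − 19°) = 0.894 I₀ · cos²(32°) = 0.643 I₀.
After rotation:
I₁ = I₀ cos²(19° − 0°) = I₀ cos²(19°) = 0.894 I₀.
I₂ = I₁ cos²(82° − 19°) = 0.894 I₀ · cos²(63°) = 0.1843 I₀.
Ratio = 0.1843 / 0.643 = 0.2866.

I_new/I_old ≈ 0.287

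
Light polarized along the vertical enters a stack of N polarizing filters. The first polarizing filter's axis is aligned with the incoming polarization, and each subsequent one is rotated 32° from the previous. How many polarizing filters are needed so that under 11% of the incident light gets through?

N = 8

First polarizer is aligned with the polarization: full transmission.
Each further stage multiplies by cos²(32°) = 0.7192.
After N polarizers: T = 0.7192^(N−1). Require T < 0.11 ⇒ N−1 > ln(0.11)/ln(0.7192) = 6.70, so N−1 ≥ 7 and N = 8.
Check: N=8 gives T = 0.09951 < 0.11; N=7 gives T = 0.1384.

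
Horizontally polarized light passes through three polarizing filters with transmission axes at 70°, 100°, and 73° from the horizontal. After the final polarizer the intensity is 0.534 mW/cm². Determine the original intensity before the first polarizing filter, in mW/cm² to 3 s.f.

I₀ ≈ 7.67 mW/cm²

I₁ = I₀ cos²(70° − 0°) = I₀ cos²(70°) = 0.117 I₀.
I₂ = I₁ cos²(100° − 70°) = 0.117 I₀ · cos²(30°) = 0.08773 I₀.
I₃ = I₂ cos²(73° − 100°) = 0.08773 I₀ · cos²(27°) = 0.06965 I₀.
So 0.534 mW/cm² = 0.06965 I₀, giving I₀ = 0.534/0.06965 = 7.667 mW/cm².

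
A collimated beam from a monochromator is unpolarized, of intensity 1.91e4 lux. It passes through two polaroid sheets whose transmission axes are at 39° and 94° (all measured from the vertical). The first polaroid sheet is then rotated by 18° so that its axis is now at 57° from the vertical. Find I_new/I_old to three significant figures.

Before rotation:
Unpolarized light through the first polarizer → I₁ = ½ I₀, now polarized at 39°.
I₂ = I₁ cos²(94° − 39°) = 0.5 I₀ · cos²(55°) = 0.1645 I₀.
After rotation:
Unpolarized light through the first polarizer → I₁ = ½ I₀, now polarized at 57°.
I₂ = I₁ cos²(94° − 57°) = 0.5 I₀ · cos²(37°) = 0.3189 I₀.
Ratio = 0.3189 / 0.1645 = 1.939.

I_new/I_old ≈ 1.94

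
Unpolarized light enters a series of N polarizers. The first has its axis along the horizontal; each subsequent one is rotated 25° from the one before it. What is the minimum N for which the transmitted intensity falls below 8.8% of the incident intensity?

N = 10

First polarizer halves the unpolarized light: factor 1/2.
Each further stage multiplies by cos²(25°) = 0.8214.
After N polarizers: T = 0.5·0.8214^(N−1). Require T < 0.088 ⇒ N−1 > ln(0.088/0.5)/ln(0.8214) = 8.83, so N−1 ≥ 9 and N = 10.
Check: N=10 gives T = 0.0851 < 0.088; N=9 gives T = 0.1036.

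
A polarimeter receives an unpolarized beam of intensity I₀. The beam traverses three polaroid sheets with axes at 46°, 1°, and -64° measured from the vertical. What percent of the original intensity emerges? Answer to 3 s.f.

≈ 4.47%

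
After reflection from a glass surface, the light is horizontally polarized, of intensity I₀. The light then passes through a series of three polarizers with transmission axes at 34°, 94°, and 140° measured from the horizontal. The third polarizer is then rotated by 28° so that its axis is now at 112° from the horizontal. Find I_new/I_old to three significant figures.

I_new/I_old ≈ 1.87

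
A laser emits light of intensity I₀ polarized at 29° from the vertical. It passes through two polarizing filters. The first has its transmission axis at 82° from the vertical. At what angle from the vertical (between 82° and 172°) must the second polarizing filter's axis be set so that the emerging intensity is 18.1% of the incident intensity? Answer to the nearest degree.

I₁ = I₀ cos²(82° − 29°) = I₀ cos²(53°) = 0.3622 I₀.
Need I₂/I₀ = 0.181, so cos²(θ − 82°) = 0.181 / 0.3622 = 0.4997.
θ − 82° = arccos(√0.4997) = 45.0°, giving θ ≈ 82 + 45.0 = 127.0°.

θ ≈ 127°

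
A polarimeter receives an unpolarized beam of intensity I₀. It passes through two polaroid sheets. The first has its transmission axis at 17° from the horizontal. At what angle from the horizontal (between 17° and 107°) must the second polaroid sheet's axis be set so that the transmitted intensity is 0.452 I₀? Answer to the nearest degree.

θ ≈ 35°

Unpolarized light through the first polarizer → I₁ = ½ I₀, now polarized at 17°.
Need I₂/I₀ = 0.452, so cos²(θ − 17°) = 0.452 / 0.5 = 0.904.
θ − 17° = arccos(√0.904) = 18.0°, giving θ ≈ 17 + 18.0 = 35.0°.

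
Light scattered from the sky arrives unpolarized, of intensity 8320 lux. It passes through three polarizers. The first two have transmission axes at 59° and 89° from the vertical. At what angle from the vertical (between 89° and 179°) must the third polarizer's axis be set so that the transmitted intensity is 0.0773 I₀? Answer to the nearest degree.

θ ≈ 152°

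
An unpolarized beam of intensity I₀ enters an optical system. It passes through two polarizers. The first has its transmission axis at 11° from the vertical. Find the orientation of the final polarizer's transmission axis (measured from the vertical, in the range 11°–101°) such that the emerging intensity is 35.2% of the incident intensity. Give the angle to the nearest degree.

Unpolarized light through the first polarizer → I₁ = ½ I₀, now polarized at 11°.
Need I₂/I₀ = 0.352, so cos²(θ − 11°) = 0.352 / 0.5 = 0.704.
θ − 11° = arccos(√0.704) = 33.0°, giving θ ≈ 11 + 33.0 = 44.0°.

θ ≈ 44°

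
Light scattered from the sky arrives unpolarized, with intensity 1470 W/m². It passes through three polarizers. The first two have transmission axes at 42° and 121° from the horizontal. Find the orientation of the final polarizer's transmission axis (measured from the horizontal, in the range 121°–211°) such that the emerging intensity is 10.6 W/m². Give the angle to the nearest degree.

Unpolarized light through the first polarizer → I₁ = ½ I₀, now polarized at 42°.
I₂ = I₁ cos²(121° − 42°) = 0.5 I₀ · cos²(79°) = 0.0182 I₀.
Target fraction: 10.6 / 1470 W/m² = 0.007211 of I₀.
Need I₃/I₀ = 0.007211, so cos²(θ − 121°) = 0.007211 / 0.0182 = 0.3961.
θ − 121° = arccos(√0.3961) = 51.0°, giving θ ≈ 121 + 51.0 = 172.0°.

θ ≈ 172°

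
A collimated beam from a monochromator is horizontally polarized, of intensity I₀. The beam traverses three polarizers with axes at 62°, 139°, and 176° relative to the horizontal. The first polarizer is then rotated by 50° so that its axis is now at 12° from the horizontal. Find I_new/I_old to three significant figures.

I_new/I_old ≈ 31.1

Before rotation:
By Malus's law, I₁ = I₀ cos²(62° − 0°) = I₀ cos²(62°) = 0.2204 I₀.
I₂ = I₁ cos²(139° − 62°) = 0.2204 I₀ · cos²(77°) = 0.01115 I₀.
I₃ = I₂ cos²(176° − 139°) = 0.01115 I₀ · cos²(37°) = 0.007114 I₀.
After rotation:
I₁ = I₀ cos²(12° − 0°) = I₀ cos²(12°) = 0.9568 I₀.
Angle between axes 1 and 2: 53°. I₂ = 0.9568 I₀ · cos²(53°) = 0.3465 I₀.
I₃ = I₂ cos²(176° − 139°) = 0.3465 I₀ · cos²(37°) = 0.221 I₀.
Ratio = 0.221 / 0.007114 = 31.07.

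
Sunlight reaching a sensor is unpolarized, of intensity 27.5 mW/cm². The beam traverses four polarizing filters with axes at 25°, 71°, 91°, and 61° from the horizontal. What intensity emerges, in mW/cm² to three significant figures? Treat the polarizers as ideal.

I ≈ 4.39 mW/cm²

Unpolarized light through the first polarizer → I₁ = 27.5 mW/cm²/2 = 13.75 mW/cm², polarized at 25°.
I₂ = I₁ · cos²(46°) = 13.75 · 0.4826 = 6.635 mW/cm².
I₃ = I₂ · cos²(20°) = 6.635 · 0.883 = 5.859 mW/cm².
I₄ = I₃ · cos²(30°) = 5.859 · 0.75 = 4.394 mW/cm².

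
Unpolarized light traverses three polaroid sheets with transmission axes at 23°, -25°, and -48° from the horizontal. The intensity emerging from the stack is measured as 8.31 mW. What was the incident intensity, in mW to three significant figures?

I₀ ≈ 43.8 mW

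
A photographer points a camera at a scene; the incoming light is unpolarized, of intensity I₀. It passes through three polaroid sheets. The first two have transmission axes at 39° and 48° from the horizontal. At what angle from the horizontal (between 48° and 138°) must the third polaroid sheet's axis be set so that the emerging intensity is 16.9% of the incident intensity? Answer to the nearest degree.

θ ≈ 102°

Unpolarized light through the first polarizer → I₁ = ½ I₀, now polarized at 39°.
I₂ = I₁ cos²(48° − 39°) = 0.5 I₀ · cos²(9°) = 0.4878 I₀.
Need I₃/I₀ = 0.169, so cos²(θ − 48°) = 0.169 / 0.4878 = 0.3465.
θ − 48° = arccos(√0.3465) = 53.9°, giving θ ≈ 48 + 53.9 = 101.9°.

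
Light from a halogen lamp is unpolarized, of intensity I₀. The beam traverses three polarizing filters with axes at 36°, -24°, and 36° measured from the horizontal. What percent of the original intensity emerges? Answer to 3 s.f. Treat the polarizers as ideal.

Unpolarized light through the first polarizer → I₁ = ½ I₀, now polarized at 36°.
I₂ = I₁ cos²(-24° − 36°) = 0.5 I₀ · cos²(60°) = 0.125 I₀.
I₃ = I₂ cos²(36° + 24°) = 0.125 I₀ · cos²(60°) = 0.03125 I₀.
That is 3.125% of the incident intensity.

≈ 3.13%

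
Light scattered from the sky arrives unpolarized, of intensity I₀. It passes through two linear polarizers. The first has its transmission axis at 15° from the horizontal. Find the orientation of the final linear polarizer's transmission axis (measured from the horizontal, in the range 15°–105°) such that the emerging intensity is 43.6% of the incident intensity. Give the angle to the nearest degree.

Unpolarized light through the first polarizer → I₁ = ½ I₀, now polarized at 15°.
Need I₂/I₀ = 0.436, so cos²(θ − 15°) = 0.436 / 0.5 = 0.872.
θ − 15° = arccos(√0.872) = 21.0°, giving θ ≈ 15 + 21.0 = 36.0°.

θ ≈ 36°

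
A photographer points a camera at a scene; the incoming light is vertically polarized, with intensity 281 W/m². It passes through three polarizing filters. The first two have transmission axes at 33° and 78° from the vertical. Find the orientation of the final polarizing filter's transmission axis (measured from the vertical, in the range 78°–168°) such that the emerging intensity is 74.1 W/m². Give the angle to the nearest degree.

By Malus's law, I₁ = I₀ cos²(33° − 0°) = I₀ cos²(33°) = 0.7034 I₀.
I₂ = I₁ cos²(78° − 33°) = 0.7034 I₀ · cos²(45°) = 0.3517 I₀.
Target fraction: 74.1 / 281 W/m² = 0.2637 of I₀.
Need I₃/I₀ = 0.2637, so cos²(θ − 78°) = 0.2637 / 0.3517 = 0.7498.
θ − 78° = arccos(√0.7498) = 30.0°, giving θ ≈ 78 + 30.0 = 108.0°.

θ ≈ 108°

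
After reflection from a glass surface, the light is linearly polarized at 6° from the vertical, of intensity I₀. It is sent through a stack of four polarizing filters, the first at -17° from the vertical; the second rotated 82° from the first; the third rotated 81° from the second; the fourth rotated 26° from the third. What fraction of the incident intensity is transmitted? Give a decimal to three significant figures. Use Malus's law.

By Malus's law, I₁ = I₀ cos²(-17° − 6°) = I₀ cos²(23°) = 0.8473 I₀.
I₂ = I₁ cos²(82°) = 0.8473 · 0.01937 I₀ = 0.01641 I₀.
I₃ = I₂ cos²(81°) = 0.01641 · 0.02447 I₀ = 0.0004016 I₀.
I₄ = I₃ cos²(26°) = 0.0004016 · 0.8078 I₀ = 0.0003245 I₀.
Transmitted fraction = 0.0003245.

≈ 0.000324 I₀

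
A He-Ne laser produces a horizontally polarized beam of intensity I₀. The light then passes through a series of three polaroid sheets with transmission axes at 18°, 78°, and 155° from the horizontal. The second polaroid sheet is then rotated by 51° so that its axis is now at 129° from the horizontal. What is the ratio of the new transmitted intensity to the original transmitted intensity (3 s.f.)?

Before rotation:
I₁ = I₀ cos²(18° − 0°) = I₀ cos²(18°) = 0.9045 I₀.
I₂ = I₁ cos²(78° − 18°) = 0.9045 I₀ · cos²(60°) = 0.2261 I₀.
I₃ = I₂ cos²(155° − 78°) = 0.2261 I₀ · cos²(77°) = 0.01144 I₀.
After rotation:
I₁ = I₀ cos²(18° − 0°) = I₀ cos²(18°) = 0.9045 I₀.
Angle between axes 1 and 2: 69°. I₂ = 0.9045 I₀ · cos²(69°) = 0.1162 I₀.
I₃ = I₂ cos²(155° − 129°) = 0.1162 I₀ · cos²(26°) = 0.09384 I₀.
Ratio = 0.09384 / 0.01144 = 8.201.

I_new/I_old ≈ 8.20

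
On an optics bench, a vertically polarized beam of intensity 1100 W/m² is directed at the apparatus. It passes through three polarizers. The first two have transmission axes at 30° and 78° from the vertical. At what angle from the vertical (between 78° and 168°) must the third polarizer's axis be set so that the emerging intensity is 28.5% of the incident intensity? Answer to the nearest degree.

θ ≈ 101°

By Malus's law, I₁ = I₀ cos²(30° − 0°) = I₀ cos²(30°) = 0.75 I₀.
I₂ = I₁ cos²(78° − 30°) = 0.75 I₀ · cos²(48°) = 0.3358 I₀.
Need I₃/I₀ = 0.285, so cos²(θ − 78°) = 0.285 / 0.3358 = 0.8487.
θ − 78° = arccos(√0.8487) = 22.9°, giving θ ≈ 78 + 22.9 = 100.9°.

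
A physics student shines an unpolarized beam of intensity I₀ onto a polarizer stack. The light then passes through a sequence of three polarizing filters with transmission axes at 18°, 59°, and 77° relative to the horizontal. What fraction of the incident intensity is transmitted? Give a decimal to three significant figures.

≈ 0.258 I₀

Unpolarized light through the first polarizer → I₁ = ½ I₀, now polarized at 18°.
I₂ = I₁ cos²(59° − 18°) = 0.5 I₀ · cos²(41°) = 0.2848 I₀.
I₃ = I₂ cos²(77° − 59°) = 0.2848 I₀ · cos²(18°) = 0.2576 I₀.
Transmitted fraction = 0.2576.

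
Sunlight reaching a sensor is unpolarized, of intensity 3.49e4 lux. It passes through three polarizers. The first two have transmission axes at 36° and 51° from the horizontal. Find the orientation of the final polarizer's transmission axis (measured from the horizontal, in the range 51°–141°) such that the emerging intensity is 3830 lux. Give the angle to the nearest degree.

θ ≈ 112°

Unpolarized light through the first polarizer → I₁ = ½ I₀, now polarized at 36°.
I₂ = I₁ cos²(51° − 36°) = 0.5 I₀ · cos²(15°) = 0.4665 I₀.
Target fraction: 3830 / 3.49e4 lux = 0.1097 of I₀.
Need I₃/I₀ = 0.1097, so cos²(θ − 51°) = 0.1097 / 0.4665 = 0.2352.
θ − 51° = arccos(√0.2352) = 61.0°, giving θ ≈ 51 + 61.0 = 112.0°.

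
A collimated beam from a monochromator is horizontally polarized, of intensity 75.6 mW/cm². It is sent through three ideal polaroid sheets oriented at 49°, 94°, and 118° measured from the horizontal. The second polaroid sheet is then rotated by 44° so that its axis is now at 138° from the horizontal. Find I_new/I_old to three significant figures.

I_new/I_old ≈ 0.000645

Before rotation:
I₁ = I₀ cos²(49° − 0°) = I₀ cos²(49°) = 0.4304 I₀.
I₂ = I₁ cos²(94° − 49°) = 0.4304 I₀ · cos²(45°) = 0.2152 I₀.
I₃ = I₂ cos²(118° − 94°) = 0.2152 I₀ · cos²(24°) = 0.1796 I₀.
After rotation:
I₁ = I₀ cos²(49° − 0°) = I₀ cos²(49°) = 0.4304 I₀.
I₂ = I₁ cos²(138° − 49°) = 0.4304 I₀ · cos²(89°) = 0.0001311 I₀.
I₃ = I₂ cos²(118° − 138°) = 0.0001311 I₀ · cos²(20°) = 0.0001158 I₀.
Ratio = 0.0001158 / 0.1796 = 0.0006445.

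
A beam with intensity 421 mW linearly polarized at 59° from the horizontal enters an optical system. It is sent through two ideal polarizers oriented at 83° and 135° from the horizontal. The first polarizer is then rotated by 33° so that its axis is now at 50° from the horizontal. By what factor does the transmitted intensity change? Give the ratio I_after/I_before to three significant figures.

I_new/I_old ≈ 0.0234

Before rotation:
I₁ = I₀ cos²(83° − 59°) = I₀ cos²(24°) = 0.8346 I₀.
I₂ = I₁ cos²(135° − 83°) = 0.8346 I₀ · cos²(52°) = 0.3163 I₀.
After rotation:
I₁ = I₀ cos²(50° − 59°) = I₀ cos²(9°) = 0.9755 I₀.
I₂ = I₁ cos²(135° − 50°) = 0.9755 I₀ · cos²(85°) = 0.00741 I₀.
Ratio = 0.00741 / 0.3163 = 0.02343.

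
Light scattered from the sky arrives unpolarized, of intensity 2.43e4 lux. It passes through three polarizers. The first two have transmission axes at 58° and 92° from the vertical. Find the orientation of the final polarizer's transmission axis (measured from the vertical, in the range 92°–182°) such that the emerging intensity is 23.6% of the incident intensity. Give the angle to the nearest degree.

θ ≈ 126°

Unpolarized light through the first polarizer → I₁ = ½ I₀, now polarized at 58°.
I₂ = I₁ cos²(92° − 58°) = 0.5 I₀ · cos²(34°) = 0.3437 I₀.
Need I₃/I₀ = 0.236, so cos²(θ − 92°) = 0.236 / 0.3437 = 0.6867.
θ − 92° = arccos(√0.6867) = 34.0°, giving θ ≈ 92 + 34.0 = 126.0°.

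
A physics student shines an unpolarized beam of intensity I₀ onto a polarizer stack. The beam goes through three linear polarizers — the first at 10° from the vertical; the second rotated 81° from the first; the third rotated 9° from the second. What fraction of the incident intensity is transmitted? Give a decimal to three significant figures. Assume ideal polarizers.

≈ 0.0119 I₀

Unpolarized light through the first polarizer → I₁ = ½ I₀, now polarized at 10°.
I₂ = I₁ cos²(81°) = 0.5 · 0.02447 I₀ = 0.01224 I₀.
I₃ = I₂ cos²(9°) = 0.01224 · 0.9755 I₀ = 0.01194 I₀.
Transmitted fraction = 0.01194.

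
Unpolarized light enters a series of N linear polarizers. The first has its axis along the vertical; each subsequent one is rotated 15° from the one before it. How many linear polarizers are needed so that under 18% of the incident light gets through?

N = 16

First polarizer halves the unpolarized light: factor 1/2.
Each further stage multiplies by cos²(15°) = 0.933.
After N polarizers: T = 0.5·0.933^(N−1). Require T < 0.18 ⇒ N−1 > ln(0.18/0.5)/ln(0.933) = 14.73, so N−1 ≥ 15 and N = 16.
Check: N=16 gives T = 0.1767 < 0.18; N=15 gives T = 0.1894.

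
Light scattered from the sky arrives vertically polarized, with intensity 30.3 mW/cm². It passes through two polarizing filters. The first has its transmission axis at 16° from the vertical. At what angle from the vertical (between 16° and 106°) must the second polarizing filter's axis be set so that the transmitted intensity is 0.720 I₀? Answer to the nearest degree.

I₁ = I₀ cos²(16° − 0°) = I₀ cos²(16°) = 0.924 I₀.
Need I₂/I₀ = 0.72, so cos²(θ − 16°) = 0.72 / 0.924 = 0.7792.
θ − 16° = arccos(√0.7792) = 28.0°, giving θ ≈ 16 + 28.0 = 44.0°.

θ ≈ 44°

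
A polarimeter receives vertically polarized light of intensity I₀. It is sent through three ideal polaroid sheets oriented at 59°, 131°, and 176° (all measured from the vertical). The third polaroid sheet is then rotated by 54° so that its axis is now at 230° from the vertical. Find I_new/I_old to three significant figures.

Before rotation:
I₁ = I₀ cos²(59° − 0°) = I₀ cos²(59°) = 0.2653 I₀.
I₂ = I₁ cos²(131° − 59°) = 0.2653 I₀ · cos²(72°) = 0.02533 I₀.
I₃ = I₂ cos²(176° − 131°) = 0.02533 I₀ · cos²(45°) = 0.01267 I₀.
After rotation:
I₁ = I₀ cos²(59° − 0°) = I₀ cos²(59°) = 0.2653 I₀.
I₂ = I₁ cos²(131° − 59°) = 0.2653 I₀ · cos²(72°) = 0.02533 I₀.
Angle between axes 2 and 3: 81°. I₃ = 0.02533 I₀ · cos²(81°) = 0.0006199 I₀.
Ratio = 0.0006199 / 0.01267 = 0.04894.

I_new/I_old ≈ 0.0489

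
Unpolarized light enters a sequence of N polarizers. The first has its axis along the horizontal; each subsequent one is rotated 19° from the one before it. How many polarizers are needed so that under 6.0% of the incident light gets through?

N = 20

First polarizer halves the unpolarized light: factor 1/2.
Each further stage multiplies by cos²(19°) = 0.894.
After N polarizers: T = 0.5·0.894^(N−1). Require T < 0.060 ⇒ N−1 > ln(0.060/0.5)/ln(0.894) = 18.92, so N−1 ≥ 19 and N = 20.
Check: N=20 gives T = 0.05949 < 0.060; N=19 gives T = 0.06654.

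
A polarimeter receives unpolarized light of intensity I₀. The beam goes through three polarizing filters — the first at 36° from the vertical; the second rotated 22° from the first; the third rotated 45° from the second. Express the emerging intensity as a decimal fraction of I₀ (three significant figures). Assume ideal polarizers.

≈ 0.215 I₀

Unpolarized light through the first polarizer → I₁ = ½ I₀, now polarized at 36°.
I₂ = I₁ cos²(22°) = 0.5 · 0.8597 I₀ = 0.4298 I₀.
I₃ = I₂ cos²(45°) = 0.4298 · 0.5 I₀ = 0.2149 I₀.
Transmitted fraction = 0.2149.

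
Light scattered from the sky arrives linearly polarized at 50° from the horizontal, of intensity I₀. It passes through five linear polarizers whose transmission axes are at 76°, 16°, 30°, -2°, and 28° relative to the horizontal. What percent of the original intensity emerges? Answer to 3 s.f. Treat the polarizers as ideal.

≈ 10.3%

By Malus's law, I₁ = I₀ cos²(76° − 50°) = I₀ cos²(26°) = 0.8078 I₀.
I₂ = I₁ cos²(16° − 76°) = 0.8078 I₀ · cos²(60°) = 0.202 I₀.
I₃ = I₂ cos²(30° − 16°) = 0.202 I₀ · cos²(14°) = 0.1901 I₀.
I₄ = I₃ cos²(-2° − 30°) = 0.1901 I₀ · cos²(32°) = 0.1367 I₀.
I₅ = I₄ cos²(28° + 2°) = 0.1367 I₀ · cos²(30°) = 0.1026 I₀.
That is 10.26% of the incident intensity.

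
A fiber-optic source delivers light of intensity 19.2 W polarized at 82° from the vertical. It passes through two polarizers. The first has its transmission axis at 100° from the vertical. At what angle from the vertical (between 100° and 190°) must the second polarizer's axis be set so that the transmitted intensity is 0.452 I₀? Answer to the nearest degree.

θ ≈ 145°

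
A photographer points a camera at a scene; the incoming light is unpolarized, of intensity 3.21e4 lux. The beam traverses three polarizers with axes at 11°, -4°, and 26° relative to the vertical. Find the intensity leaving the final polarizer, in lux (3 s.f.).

Unpolarized light through the first polarizer → I₁ = 3.21e4 lux/2 = 1.605e+04 lux, polarized at 11°.
I₂ = I₁ · cos²(15°) = 1.605e+04 · 0.933 = 1.497e+04 lux.
I₃ = I₂ · cos²(30°) = 1.497e+04 · 0.75 = 1.123e+04 lux.

I ≈ 1.12e4 lux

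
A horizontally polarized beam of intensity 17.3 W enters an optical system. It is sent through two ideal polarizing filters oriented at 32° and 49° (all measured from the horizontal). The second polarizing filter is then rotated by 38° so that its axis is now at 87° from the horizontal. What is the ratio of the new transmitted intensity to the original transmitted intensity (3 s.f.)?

Before rotation:
By Malus's law, I₁ = I₀ cos²(32° − 0°) = I₀ cos²(32°) = 0.7192 I₀.
I₂ = I₁ cos²(49° − 32°) = 0.7192 I₀ · cos²(17°) = 0.6577 I₀.
After rotation:
I₁ = I₀ cos²(32° − 0°) = I₀ cos²(32°) = 0.7192 I₀.
I₂ = I₁ cos²(87° − 32°) = 0.7192 I₀ · cos²(55°) = 0.2366 I₀.
Ratio = 0.2366 / 0.6577 = 0.3597.

I_new/I_old ≈ 0.360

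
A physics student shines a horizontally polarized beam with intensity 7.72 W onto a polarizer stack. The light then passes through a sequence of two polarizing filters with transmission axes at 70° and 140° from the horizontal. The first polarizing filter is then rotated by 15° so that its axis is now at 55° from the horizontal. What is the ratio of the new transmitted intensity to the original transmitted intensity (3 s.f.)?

Before rotation:
I₁ = I₀ cos²(70° − 0°) = I₀ cos²(70°) = 0.117 I₀.
I₂ = I₁ cos²(140° − 70°) = 0.117 I₀ · cos²(70°) = 0.01368 I₀.
After rotation:
I₁ = I₀ cos²(55° − 0°) = I₀ cos²(55°) = 0.329 I₀.
I₂ = I₁ cos²(140° − 55°) = 0.329 I₀ · cos²(85°) = 0.002499 I₀.
Ratio = 0.002499 / 0.01368 = 0.1826.

I_new/I_old ≈ 0.183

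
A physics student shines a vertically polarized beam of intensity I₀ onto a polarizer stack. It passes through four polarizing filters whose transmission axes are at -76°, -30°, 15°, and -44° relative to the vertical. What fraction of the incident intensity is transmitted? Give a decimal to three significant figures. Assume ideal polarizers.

By Malus's law, I₁ = I₀ cos²(-76° − 0°) = I₀ cos²(76°) = 0.05853 I₀.
I₂ = I₁ cos²(-30° + 76°) = 0.05853 I₀ · cos²(46°) = 0.02824 I₀.
I₃ = I₂ cos²(15° + 30°) = 0.02824 I₀ · cos²(45°) = 0.01412 I₀.
I₄ = I₃ cos²(-44° − 15°) = 0.01412 I₀ · cos²(59°) = 0.003746 I₀.
Transmitted fraction = 0.003746.

≈ 0.00375 I₀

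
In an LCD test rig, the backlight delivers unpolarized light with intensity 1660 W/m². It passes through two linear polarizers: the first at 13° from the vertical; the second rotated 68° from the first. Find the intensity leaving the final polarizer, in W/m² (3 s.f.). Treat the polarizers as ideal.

Unpolarized light through the first polarizer → I₁ = 1660 W/m²/2 = 830 W/m², polarized at 13°.
I₂ = I₁ · cos²(68°) = 830 · 0.1403 = 116.5 W/m².

I ≈ 116 W/m²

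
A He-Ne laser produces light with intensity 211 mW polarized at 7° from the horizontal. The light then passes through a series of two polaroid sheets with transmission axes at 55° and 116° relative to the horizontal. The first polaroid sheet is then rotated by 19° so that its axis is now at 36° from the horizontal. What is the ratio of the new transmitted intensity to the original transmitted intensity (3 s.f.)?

Before rotation:
I₁ = I₀ cos²(55° − 7°) = I₀ cos²(48°) = 0.4477 I₀.
I₂ = I₁ cos²(116° − 55°) = 0.4477 I₀ · cos²(61°) = 0.1052 I₀.
After rotation:
I₁ = I₀ cos²(36° − 7°) = I₀ cos²(29°) = 0.765 I₀.
I₂ = I₁ cos²(116° − 36°) = 0.765 I₀ · cos²(80°) = 0.02307 I₀.
Ratio = 0.02307 / 0.1052 = 0.2192.

I_new/I_old ≈ 0.219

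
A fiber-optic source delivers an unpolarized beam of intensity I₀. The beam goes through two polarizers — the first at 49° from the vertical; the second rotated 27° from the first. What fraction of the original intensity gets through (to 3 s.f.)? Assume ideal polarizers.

≈ 0.397 I₀

Unpolarized light through the first polarizer → I₁ = ½ I₀, now polarized at 49°.
I₂ = I₁ cos²(27°) = 0.5 · 0.7939 I₀ = 0.3969 I₀.
Transmitted fraction = 0.3969.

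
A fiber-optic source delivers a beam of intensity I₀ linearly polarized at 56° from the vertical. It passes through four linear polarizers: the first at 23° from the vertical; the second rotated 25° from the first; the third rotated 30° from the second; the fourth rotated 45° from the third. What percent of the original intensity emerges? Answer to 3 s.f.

I₁ = I₀ cos²(23° − 56°) = I₀ cos²(33°) = 0.7034 I₀.
I₂ = I₁ cos²(25°) = 0.7034 · 0.8214 I₀ = 0.5777 I₀.
I₃ = I₂ cos²(30°) = 0.5777 · 0.75 I₀ = 0.4333 I₀.
I₄ = I₃ cos²(45°) = 0.4333 · 0.5 I₀ = 0.2167 I₀.
That is 21.67% of the incident intensity.

≈ 21.7%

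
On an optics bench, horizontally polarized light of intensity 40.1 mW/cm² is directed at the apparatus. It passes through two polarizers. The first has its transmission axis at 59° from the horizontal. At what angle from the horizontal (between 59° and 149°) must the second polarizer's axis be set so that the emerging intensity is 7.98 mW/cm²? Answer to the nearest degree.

θ ≈ 89°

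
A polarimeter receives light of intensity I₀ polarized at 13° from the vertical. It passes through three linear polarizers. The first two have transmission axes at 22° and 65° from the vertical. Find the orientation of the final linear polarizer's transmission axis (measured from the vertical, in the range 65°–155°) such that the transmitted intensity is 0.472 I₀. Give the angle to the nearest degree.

I₁ = I₀ cos²(22° − 13°) = I₀ cos²(9°) = 0.9755 I₀.
I₂ = I₁ cos²(65° − 22°) = 0.9755 I₀ · cos²(43°) = 0.5218 I₀.
Need I₃/I₀ = 0.472, so cos²(θ − 65°) = 0.472 / 0.5218 = 0.9046.
θ − 65° = arccos(√0.9046) = 18.0°, giving θ ≈ 65 + 18.0 = 83.0°.

θ ≈ 83°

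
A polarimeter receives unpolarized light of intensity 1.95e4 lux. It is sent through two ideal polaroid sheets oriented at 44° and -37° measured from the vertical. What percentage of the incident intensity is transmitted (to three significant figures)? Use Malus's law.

Unpolarized light through the first polarizer → I₁ = 1.95e4 lux/2 = 9750 lux, polarized at 44°.
I₂ = I₁ · cos²(81°) = 9750 · 0.02447 = 238.6 lux.
That is 1.224% of the incident intensity.

≈ 1.22%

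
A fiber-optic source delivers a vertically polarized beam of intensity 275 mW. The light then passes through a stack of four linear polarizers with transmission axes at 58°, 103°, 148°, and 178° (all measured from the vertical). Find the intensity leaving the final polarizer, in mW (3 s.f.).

I ≈ 14.5 mW

I₁ = 275 mW · cos²(58°) = 77.22 mW.
I₂ = I₁ · cos²(45°) = 77.22 · 0.5 = 38.61 mW.
I₃ = I₂ · cos²(45°) = 38.61 · 0.5 = 19.31 mW.
I₄ = I₃ · cos²(30°) = 19.31 · 0.75 = 14.48 mW.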